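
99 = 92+7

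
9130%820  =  110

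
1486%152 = 118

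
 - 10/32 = - 5/16 = - 0.31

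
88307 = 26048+62259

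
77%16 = 13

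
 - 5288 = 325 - 5613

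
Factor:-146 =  - 2^1*73^1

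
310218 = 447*694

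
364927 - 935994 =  - 571067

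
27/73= 27/73 = 0.37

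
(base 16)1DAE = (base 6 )55102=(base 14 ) 2aaa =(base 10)7598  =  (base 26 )b66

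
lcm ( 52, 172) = 2236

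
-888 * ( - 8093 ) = 7186584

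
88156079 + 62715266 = 150871345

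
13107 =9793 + 3314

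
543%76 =11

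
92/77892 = 23/19473 = 0.00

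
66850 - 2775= 64075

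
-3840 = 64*(-60) 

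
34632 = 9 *3848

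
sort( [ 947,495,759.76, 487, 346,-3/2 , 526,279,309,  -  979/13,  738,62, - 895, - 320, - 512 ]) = [ - 895,-512, - 320 , - 979/13, - 3/2, 62,  279,  309,346,487,495 , 526, 738 , 759.76 , 947]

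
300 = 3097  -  2797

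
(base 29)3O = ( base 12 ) 93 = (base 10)111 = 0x6F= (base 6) 303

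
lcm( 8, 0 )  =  0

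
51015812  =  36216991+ 14798821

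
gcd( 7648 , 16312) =8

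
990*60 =59400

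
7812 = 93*84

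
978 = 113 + 865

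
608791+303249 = 912040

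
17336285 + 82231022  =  99567307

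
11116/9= 11116/9 = 1235.11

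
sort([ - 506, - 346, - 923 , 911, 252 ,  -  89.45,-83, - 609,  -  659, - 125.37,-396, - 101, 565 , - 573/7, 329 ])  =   [ - 923, - 659,-609, - 506 , - 396, - 346, - 125.37, - 101, - 89.45, - 83 , - 573/7,252,329,  565,911]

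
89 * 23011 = 2047979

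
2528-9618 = - 7090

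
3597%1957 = 1640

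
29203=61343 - 32140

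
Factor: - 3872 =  - 2^5*11^2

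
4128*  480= 1981440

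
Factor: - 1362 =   -  2^1*3^1*227^1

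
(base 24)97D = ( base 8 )12365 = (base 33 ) 4uj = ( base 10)5365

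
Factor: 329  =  7^1*47^1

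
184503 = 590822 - 406319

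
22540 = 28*805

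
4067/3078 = 1 + 989/3078 = 1.32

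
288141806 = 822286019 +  - 534144213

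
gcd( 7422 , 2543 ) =1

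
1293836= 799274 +494562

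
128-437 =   -  309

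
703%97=24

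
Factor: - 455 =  -5^1*7^1*13^1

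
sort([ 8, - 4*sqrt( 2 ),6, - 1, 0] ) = [ - 4*sqrt( 2), - 1,0,  6,  8]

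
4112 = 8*514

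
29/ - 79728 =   -  29/79728 = - 0.00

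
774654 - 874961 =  - 100307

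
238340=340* 701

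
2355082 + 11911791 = 14266873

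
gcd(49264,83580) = 4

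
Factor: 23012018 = 2^1*89^1*129281^1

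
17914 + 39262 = 57176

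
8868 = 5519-  -  3349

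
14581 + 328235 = 342816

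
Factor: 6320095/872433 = 3^( - 2)* 5^1 *31^(- 1) *53^( - 1 ) * 59^(-1)* 131^1*9649^1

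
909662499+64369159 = 974031658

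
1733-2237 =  - 504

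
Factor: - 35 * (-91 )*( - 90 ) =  - 2^1*3^2*5^2*7^2*13^1  =  -286650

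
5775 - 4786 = 989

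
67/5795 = 67/5795 = 0.01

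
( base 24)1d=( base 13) 2B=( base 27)1a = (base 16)25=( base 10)37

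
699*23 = 16077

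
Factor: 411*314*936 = 2^4*3^3*13^1*137^1*157^1 = 120794544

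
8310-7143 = 1167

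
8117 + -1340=6777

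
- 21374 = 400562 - 421936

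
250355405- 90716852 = 159638553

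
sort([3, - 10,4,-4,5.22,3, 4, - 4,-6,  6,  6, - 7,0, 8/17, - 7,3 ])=[ - 10, - 7, - 7, - 6, - 4, -4, 0, 8/17,  3,3,3,4,4,5.22, 6, 6 ] 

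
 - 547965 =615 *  ( - 891)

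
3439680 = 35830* 96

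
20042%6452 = 686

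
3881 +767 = 4648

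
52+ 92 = 144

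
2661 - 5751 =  - 3090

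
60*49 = 2940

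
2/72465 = 2/72465  =  0.00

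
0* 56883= 0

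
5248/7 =5248/7 =749.71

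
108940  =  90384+18556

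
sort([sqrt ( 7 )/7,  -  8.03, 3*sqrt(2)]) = [ - 8.03, sqrt( 7 )/7,3* sqrt(2)]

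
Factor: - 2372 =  - 2^2 * 593^1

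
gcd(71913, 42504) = 3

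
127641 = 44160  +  83481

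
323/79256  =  323/79256 = 0.00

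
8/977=8/977 = 0.01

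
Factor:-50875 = -5^3*11^1*37^1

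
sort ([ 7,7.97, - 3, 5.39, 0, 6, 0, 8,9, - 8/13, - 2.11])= [ -3, - 2.11, - 8/13, 0  ,  0,5.39, 6, 7, 7.97,8, 9]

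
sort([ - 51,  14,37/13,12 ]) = [ - 51,37/13,  12 , 14 ]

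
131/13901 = 131/13901 = 0.01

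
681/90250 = 681/90250 = 0.01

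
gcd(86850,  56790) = 90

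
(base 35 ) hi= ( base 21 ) 184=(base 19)1d5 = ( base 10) 613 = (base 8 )1145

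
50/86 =25/43 = 0.58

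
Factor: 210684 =2^2 * 3^1 * 97^1 * 181^1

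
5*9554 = 47770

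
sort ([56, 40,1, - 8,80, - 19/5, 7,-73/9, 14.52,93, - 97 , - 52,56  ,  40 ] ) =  [ - 97,-52, - 73/9, - 8, - 19/5 , 1, 7,14.52, 40 , 40,  56, 56,80, 93] 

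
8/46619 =8/46619 = 0.00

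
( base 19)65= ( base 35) 3E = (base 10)119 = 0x77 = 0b1110111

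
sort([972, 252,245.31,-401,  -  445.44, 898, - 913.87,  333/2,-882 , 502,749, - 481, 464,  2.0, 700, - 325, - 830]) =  [ - 913.87, - 882, - 830, - 481 , - 445.44,-401,-325 , 2.0 , 333/2,245.31,252, 464, 502 , 700,749,898,972]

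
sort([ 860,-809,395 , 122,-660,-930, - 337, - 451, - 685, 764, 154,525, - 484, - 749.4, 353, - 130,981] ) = [ - 930,-809, - 749.4, - 685 , - 660, - 484,-451, - 337 , - 130,122,154,353 , 395, 525, 764, 860,981 ]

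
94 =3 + 91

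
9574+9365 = 18939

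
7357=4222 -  - 3135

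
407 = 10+397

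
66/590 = 33/295 = 0.11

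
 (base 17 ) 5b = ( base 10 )96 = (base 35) 2q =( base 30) 36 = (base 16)60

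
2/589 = 2/589 = 0.00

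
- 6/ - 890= 3/445 = 0.01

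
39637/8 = 39637/8 = 4954.62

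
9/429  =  3/143 = 0.02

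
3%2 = 1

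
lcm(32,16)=32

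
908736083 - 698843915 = 209892168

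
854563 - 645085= 209478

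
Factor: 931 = 7^2 * 19^1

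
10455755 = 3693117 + 6762638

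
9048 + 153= 9201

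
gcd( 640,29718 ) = 2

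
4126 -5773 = -1647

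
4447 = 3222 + 1225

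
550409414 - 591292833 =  - 40883419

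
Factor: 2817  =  3^2*313^1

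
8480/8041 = 8480/8041 = 1.05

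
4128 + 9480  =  13608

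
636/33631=636/33631 = 0.02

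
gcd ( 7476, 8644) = 4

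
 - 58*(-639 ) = 37062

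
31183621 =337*92533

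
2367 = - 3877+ 6244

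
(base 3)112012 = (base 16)17f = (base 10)383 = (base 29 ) D6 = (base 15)1a8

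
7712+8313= 16025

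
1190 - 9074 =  - 7884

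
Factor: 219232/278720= 2^( - 1)*5^(-1)*17^1*31^1*67^( - 1) = 527/670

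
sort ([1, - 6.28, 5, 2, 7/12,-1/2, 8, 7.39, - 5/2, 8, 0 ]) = [ - 6.28, - 5/2, - 1/2 , 0,7/12,1,  2, 5, 7.39, 8,8 ]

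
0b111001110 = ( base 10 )462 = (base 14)250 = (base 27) H3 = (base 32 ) EE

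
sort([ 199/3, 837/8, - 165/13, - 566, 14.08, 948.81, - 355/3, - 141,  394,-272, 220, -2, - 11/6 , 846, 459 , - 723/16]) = [- 566, - 272,  -  141 , - 355/3 , - 723/16,- 165/13, - 2,- 11/6,14.08,199/3, 837/8,  220,394,  459, 846, 948.81 ]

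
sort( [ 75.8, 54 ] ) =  [54,75.8 ]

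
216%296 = 216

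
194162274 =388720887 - 194558613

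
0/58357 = 0 = 0.00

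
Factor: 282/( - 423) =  - 2^1  *3^ ( - 1 ) = -  2/3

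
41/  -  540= -41/540=- 0.08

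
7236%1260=936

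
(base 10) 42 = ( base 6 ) 110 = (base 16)2A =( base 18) 26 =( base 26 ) 1g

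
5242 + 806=6048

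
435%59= 22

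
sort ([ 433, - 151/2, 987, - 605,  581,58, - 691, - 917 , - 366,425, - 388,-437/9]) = [- 917 , - 691, - 605,- 388, - 366,-151/2, - 437/9,58, 425,433, 581,987]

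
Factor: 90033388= 2^2*47^1*478901^1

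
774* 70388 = 54480312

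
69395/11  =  69395/11  =  6308.64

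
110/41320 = 11/4132 = 0.00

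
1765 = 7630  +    -  5865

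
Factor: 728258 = 2^1*364129^1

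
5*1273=6365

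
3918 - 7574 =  - 3656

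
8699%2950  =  2799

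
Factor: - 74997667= - 397^1*188911^1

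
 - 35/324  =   - 1 + 289/324 = - 0.11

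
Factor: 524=2^2*131^1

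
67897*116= 7876052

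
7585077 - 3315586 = 4269491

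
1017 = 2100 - 1083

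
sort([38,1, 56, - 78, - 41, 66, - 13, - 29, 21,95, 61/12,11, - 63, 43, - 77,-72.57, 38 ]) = [ - 78,  -  77 , - 72.57,-63,-41, - 29, - 13, 1, 61/12, 11,  21, 38, 38, 43,56, 66,95]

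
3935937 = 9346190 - 5410253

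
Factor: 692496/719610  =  115416/119935 = 2^3*3^2*5^(-1)*7^1*17^( -2 )*83^(  -  1 )*229^1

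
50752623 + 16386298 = 67138921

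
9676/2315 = 4+416/2315 = 4.18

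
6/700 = 3/350= 0.01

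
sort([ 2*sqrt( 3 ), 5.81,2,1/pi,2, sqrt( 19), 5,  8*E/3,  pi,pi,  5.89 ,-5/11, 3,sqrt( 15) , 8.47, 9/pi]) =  [ -5/11, 1/pi, 2, 2, 9/pi,3, pi,pi, 2*sqrt( 3),sqrt( 15 ), sqrt (19 ), 5, 5.81, 5.89,  8*E/3, 8.47 ]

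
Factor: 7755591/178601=3^1 *19^1*103^1*1321^1*178601^(-1)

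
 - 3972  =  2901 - 6873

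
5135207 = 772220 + 4362987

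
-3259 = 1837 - 5096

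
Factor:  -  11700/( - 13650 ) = 2^1*3^1*7^( - 1 ) = 6/7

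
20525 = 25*821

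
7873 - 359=7514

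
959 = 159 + 800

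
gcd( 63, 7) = 7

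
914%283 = 65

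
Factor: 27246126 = 2^1*3^1 * 4541021^1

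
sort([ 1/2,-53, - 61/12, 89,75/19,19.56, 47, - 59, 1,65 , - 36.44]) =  [ - 59, - 53, - 36.44,  -  61/12 , 1/2,1, 75/19, 19.56,47,65,89] 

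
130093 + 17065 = 147158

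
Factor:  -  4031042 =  - 2^1*503^1*4007^1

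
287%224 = 63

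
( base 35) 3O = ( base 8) 201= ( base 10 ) 129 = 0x81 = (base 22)5J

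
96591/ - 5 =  - 96591/5 = - 19318.20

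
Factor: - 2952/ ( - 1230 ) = 12/5 = 2^2*3^1*5^( - 1)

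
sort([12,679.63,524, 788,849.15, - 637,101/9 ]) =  [ - 637, 101/9, 12,524, 679.63,788, 849.15]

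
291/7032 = 97/2344 = 0.04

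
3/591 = 1/197 = 0.01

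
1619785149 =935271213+684513936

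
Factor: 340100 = 2^2 * 5^2*19^1*179^1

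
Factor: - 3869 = - 53^1*73^1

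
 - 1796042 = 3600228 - 5396270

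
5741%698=157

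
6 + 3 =9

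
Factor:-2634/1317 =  - 2^1 = - 2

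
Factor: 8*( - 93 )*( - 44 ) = 2^5*3^1*11^1*31^1 = 32736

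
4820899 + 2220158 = 7041057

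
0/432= 0=   0.00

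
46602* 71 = 3308742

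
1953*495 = 966735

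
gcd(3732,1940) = 4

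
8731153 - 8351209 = 379944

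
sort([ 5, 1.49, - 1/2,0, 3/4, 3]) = [ - 1/2, 0, 3/4,1.49,3,5] 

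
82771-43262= 39509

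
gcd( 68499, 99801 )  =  9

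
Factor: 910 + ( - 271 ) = 639  =  3^2*71^1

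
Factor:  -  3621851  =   - 3621851^1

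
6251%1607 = 1430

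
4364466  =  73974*59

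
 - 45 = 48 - 93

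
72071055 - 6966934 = 65104121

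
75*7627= 572025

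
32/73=32/73  =  0.44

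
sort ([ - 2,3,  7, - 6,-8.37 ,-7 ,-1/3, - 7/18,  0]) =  [-8.37,  -  7, - 6,  -  2, - 7/18, - 1/3, 0,3 , 7 ]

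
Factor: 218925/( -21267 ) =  - 5^2 * 7^1*17^( - 1) = - 175/17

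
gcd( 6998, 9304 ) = 2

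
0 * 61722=0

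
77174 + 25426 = 102600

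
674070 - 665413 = 8657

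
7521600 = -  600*(-12536 ) 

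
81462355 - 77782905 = 3679450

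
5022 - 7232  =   - 2210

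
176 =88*2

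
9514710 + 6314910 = 15829620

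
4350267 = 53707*81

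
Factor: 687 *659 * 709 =3^1* 229^1* 659^1*709^1  =  320987697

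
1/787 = 1/787 =0.00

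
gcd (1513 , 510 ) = 17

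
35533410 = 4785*7426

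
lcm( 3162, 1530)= 47430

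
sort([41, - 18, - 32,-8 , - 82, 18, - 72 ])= [ - 82,  -  72, - 32, - 18, - 8, 18, 41 ]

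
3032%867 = 431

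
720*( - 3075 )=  - 2214000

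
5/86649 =5/86649 = 0.00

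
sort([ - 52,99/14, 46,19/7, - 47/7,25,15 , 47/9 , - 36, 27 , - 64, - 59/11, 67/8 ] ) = [ - 64, - 52  ,-36, - 47/7, - 59/11,19/7,47/9 , 99/14, 67/8,15,25,27,46]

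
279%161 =118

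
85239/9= 9471 = 9471.00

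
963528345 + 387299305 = 1350827650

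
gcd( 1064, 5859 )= 7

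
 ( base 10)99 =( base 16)63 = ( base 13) 78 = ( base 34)2V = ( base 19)54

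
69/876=23/292 = 0.08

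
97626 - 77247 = 20379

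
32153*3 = 96459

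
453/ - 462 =-151/154  =  -0.98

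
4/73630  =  2/36815 = 0.00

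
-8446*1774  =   - 14983204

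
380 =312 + 68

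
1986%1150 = 836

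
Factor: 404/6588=3^ (-3)*61^( - 1)*101^1= 101/1647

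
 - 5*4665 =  - 23325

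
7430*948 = 7043640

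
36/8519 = 36/8519 = 0.00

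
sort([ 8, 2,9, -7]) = [ - 7, 2, 8,9]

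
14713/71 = 14713/71 = 207.23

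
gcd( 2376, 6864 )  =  264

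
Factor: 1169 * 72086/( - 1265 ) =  - 84268534/1265  =  - 2^1*5^( - 1 ) * 7^2 * 11^( - 1)*19^1 *23^(-1)*167^1*271^1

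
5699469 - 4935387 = 764082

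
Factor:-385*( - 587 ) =5^1*7^1*11^1 * 587^1 = 225995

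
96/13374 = 16/2229=0.01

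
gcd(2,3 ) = 1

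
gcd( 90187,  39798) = 1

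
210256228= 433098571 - 222842343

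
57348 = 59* 972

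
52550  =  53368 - 818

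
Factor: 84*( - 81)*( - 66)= 449064 =2^3*3^6*  7^1*11^1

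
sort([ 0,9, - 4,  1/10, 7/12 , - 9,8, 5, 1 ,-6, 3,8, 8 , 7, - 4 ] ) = [ - 9, - 6 , - 4, - 4,  0 , 1/10,7/12, 1, 3, 5,7, 8,8, 8,  9] 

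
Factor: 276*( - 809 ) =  - 2^2*3^1*23^1*809^1  =  - 223284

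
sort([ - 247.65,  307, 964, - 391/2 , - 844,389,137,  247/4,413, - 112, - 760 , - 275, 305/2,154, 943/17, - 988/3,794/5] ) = [ - 844  , - 760, - 988/3, - 275 , - 247.65,  -  391/2, - 112,  943/17,247/4, 137, 305/2,154, 794/5,307 , 389,  413, 964]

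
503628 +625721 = 1129349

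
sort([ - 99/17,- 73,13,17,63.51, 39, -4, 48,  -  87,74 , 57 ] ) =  [-87, - 73, - 99/17,  -  4,  13,  17,39,48,57,63.51 , 74] 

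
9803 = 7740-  - 2063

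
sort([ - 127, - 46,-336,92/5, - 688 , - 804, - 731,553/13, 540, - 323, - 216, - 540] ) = [  -  804 ,- 731, - 688,-540,- 336, - 323, - 216, - 127, - 46 , 92/5,553/13,540 ]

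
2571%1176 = 219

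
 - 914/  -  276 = 457/138 =3.31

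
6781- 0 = 6781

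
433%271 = 162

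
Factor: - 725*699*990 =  - 501707250=-2^1*3^3*5^3*11^1*29^1*233^1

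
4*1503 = 6012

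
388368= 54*7192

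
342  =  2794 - 2452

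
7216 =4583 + 2633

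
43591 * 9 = 392319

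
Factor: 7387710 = 2^1*3^1*5^1 * 11^1 * 61^1*367^1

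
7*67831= 474817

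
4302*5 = 21510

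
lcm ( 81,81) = 81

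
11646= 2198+9448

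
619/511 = 619/511= 1.21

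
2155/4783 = 2155/4783  =  0.45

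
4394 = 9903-5509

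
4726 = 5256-530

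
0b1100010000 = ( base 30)q4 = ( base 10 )784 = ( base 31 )P9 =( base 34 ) N2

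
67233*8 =537864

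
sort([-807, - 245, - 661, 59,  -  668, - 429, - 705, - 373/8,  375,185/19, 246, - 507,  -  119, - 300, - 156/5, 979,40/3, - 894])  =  [  -  894, -807, - 705, - 668, -661,  -  507, - 429,- 300,  -  245,- 119 , - 373/8,  -  156/5,185/19,40/3, 59, 246, 375, 979]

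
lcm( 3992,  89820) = 179640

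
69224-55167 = 14057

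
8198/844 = 4099/422 = 9.71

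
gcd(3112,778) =778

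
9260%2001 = 1256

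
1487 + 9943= 11430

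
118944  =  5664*21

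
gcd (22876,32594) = 86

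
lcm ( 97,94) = 9118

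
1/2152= 1/2152 = 0.00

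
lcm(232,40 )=1160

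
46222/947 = 48 + 766/947  =  48.81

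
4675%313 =293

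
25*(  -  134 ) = -3350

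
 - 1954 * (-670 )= 1309180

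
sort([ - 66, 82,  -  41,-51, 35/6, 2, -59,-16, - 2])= [-66, - 59 , - 51, - 41, - 16, - 2,2,35/6, 82] 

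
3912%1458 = 996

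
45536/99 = 45536/99 = 459.96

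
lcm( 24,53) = 1272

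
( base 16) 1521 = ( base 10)5409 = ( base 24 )999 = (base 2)1010100100001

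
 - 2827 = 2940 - 5767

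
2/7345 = 2/7345  =  0.00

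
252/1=252   =  252.00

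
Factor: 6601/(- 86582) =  - 2^( - 1)*7^1*23^1*41^1 * 43291^( - 1)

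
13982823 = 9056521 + 4926302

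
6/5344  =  3/2672 = 0.00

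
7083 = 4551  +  2532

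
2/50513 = 2/50513  =  0.00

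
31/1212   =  31/1212=0.03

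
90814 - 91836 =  - 1022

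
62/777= 62/777 = 0.08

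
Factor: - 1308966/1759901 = -2^1 * 3^1 * 11^(  -  1)*13^(-1 ) * 17^1*31^(-1 )*41^1*313^1*397^ (-1)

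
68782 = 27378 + 41404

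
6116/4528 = 1 + 397/1132 = 1.35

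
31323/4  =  31323/4 = 7830.75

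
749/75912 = 749/75912  =  0.01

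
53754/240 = 223+39/40 = 223.97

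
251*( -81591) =  -  20479341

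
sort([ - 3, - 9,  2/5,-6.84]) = [-9,- 6.84, - 3,2/5]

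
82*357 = 29274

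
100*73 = 7300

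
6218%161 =100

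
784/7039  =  784/7039 =0.11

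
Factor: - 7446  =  -2^1*3^1*17^1* 73^1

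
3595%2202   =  1393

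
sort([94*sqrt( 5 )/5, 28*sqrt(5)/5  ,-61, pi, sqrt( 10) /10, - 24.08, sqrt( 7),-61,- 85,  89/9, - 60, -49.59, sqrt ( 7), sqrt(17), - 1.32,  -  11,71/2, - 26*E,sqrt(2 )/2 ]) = [ - 85,  -  26*E, - 61, - 61,-60, - 49.59, -24.08, - 11 ,- 1.32,sqrt( 10 ) /10,sqrt ( 2 ) /2,  sqrt(7),  sqrt( 7),pi,sqrt( 17), 89/9,28 * sqrt(5 ) /5, 71/2,94*sqrt( 5) /5 ]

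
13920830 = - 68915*( - 202 ) 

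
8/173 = 8/173  =  0.05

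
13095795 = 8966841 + 4128954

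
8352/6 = 1392 = 1392.00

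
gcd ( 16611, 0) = 16611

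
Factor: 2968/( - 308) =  - 106/11=- 2^1*11^( - 1)*53^1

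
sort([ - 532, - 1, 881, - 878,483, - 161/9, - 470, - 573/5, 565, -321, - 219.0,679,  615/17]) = [- 878, - 532,- 470, - 321, - 219.0, - 573/5, - 161/9, - 1, 615/17,483,  565, 679,881 ] 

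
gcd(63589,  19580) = 1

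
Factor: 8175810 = 2^1*3^1*5^1 * 17^2*23^1*41^1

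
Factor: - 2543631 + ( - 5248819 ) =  - 7792450 = - 2^1*5^2 * 155849^1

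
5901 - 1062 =4839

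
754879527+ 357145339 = 1112024866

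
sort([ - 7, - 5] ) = [ - 7, - 5 ]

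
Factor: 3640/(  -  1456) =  - 2^( - 1) * 5^1 =- 5/2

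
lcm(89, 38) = 3382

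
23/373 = 23/373 = 0.06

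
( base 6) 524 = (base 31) 6A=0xc4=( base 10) 196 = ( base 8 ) 304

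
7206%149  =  54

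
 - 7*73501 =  - 514507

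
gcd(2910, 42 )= 6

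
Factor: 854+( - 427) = 7^1*61^1 = 427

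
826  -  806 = 20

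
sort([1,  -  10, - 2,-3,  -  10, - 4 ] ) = [ - 10, - 10, - 4, - 3, - 2, 1] 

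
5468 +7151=12619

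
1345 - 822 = 523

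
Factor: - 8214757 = -17^1*483221^1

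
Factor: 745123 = 19^1* 39217^1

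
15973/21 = 15973/21 = 760.62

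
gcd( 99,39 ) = 3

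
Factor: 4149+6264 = 3^2 *13^1 * 89^1 = 10413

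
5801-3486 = 2315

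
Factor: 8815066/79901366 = 4407533/39950683 = 13^1*53^1*431^( - 1)*6397^1*92693^ ( - 1)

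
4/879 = 4/879  =  0.00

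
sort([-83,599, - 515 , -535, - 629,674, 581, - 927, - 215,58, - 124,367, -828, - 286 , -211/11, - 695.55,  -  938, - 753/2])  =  [ - 938,- 927 , - 828, - 695.55, - 629, - 535,-515,-753/2,-286, - 215, - 124,-83, - 211/11, 58, 367,  581,599, 674] 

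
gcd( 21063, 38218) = 1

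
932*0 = 0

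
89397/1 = 89397 =89397.00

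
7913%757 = 343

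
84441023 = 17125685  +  67315338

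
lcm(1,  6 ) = 6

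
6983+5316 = 12299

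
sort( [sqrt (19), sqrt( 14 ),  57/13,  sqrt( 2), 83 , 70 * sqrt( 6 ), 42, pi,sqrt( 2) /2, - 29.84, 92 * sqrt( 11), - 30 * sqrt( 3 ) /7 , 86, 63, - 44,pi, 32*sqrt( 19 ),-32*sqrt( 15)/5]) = [  -  44, - 29.84,-32 * sqrt(15)/5, - 30  *  sqrt( 3 ) /7,sqrt( 2)/2, sqrt(2), pi, pi, sqrt( 14), sqrt (19), 57/13, 42, 63,83,86, 32*sqrt( 19 ), 70 *sqrt( 6), 92*sqrt(11) ]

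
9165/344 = 9165/344= 26.64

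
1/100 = 1/100 = 0.01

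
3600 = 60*60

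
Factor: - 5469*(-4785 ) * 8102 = 212022574830 = 2^1*3^2*5^1 * 11^1*29^1*1823^1*4051^1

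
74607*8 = 596856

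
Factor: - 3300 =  - 2^2*3^1*5^2 * 11^1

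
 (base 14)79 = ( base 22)4j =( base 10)107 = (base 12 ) 8B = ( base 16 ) 6B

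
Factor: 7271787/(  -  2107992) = -2^( - 3)*87833^(- 1)* 2423929^1 = -2423929/702664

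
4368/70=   312/5 =62.40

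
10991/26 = 10991/26 = 422.73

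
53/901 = 1/17 = 0.06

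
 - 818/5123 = -818/5123 = - 0.16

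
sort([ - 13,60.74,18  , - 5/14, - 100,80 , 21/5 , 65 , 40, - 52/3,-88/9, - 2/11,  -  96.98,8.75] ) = [-100,-96.98,-52/3, - 13,-88/9,-5/14, - 2/11,21/5, 8.75,18,40  ,  60.74,65,80]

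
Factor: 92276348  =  2^2*109^1*211643^1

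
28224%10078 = 8068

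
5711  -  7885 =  - 2174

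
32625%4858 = 3477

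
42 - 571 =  - 529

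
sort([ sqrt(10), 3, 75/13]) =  [ 3,sqrt(10), 75/13]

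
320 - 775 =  - 455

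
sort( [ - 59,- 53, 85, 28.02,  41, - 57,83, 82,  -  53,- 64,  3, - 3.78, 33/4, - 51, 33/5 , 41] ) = [ - 64, - 59, - 57, - 53,-53, - 51,-3.78, 3, 33/5,33/4, 28.02,  41, 41, 82 , 83, 85]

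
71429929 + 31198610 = 102628539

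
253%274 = 253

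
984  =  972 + 12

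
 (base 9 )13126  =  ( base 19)159I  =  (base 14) 3325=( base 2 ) 10001010010101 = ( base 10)8853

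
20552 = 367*56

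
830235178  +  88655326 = 918890504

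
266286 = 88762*3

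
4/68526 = 2/34263 = 0.00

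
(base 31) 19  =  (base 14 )2C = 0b101000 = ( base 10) 40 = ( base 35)15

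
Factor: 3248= 2^4*7^1 * 29^1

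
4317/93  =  46 + 13/31 = 46.42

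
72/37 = 1 + 35/37 = 1.95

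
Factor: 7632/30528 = 2^ ( - 2)=1/4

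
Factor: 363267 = 3^2 * 181^1*223^1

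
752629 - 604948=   147681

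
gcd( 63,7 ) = 7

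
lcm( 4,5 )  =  20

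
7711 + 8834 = 16545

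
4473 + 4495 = 8968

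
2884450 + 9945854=12830304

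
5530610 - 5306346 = 224264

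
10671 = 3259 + 7412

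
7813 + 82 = 7895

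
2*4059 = 8118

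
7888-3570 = 4318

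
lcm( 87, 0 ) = 0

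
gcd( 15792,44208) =48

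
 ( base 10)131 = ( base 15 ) 8B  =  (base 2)10000011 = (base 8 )203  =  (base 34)3t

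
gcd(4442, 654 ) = 2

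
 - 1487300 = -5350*278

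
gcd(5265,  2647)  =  1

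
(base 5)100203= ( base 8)6152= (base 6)22414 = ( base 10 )3178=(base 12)1A0A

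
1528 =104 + 1424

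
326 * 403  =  131378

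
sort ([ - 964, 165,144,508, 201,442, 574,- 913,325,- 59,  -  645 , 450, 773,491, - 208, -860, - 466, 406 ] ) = [- 964, - 913, - 860, - 645,-466, - 208, - 59,144,165,201,325, 406,  442,450,491,508, 574,  773]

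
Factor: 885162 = 2^1*3^1*151^1*977^1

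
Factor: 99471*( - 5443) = -3^1*71^1*467^1*5443^1 = - 541420653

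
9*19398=174582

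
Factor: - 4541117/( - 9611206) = 2^(-1)*7^1 * 11^(-1)*347^( - 1 )*1259^( - 1 )*648731^1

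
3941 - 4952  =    -  1011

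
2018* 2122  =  4282196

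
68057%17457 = 15686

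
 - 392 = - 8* 49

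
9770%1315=565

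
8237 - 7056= 1181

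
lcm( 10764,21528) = 21528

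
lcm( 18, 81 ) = 162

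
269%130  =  9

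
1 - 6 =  - 5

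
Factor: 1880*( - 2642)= - 2^4 * 5^1*47^1 * 1321^1 =- 4966960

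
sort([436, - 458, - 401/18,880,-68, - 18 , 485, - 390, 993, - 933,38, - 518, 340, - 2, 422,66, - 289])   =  [ - 933, - 518, - 458, - 390, - 289, - 68 , - 401/18, - 18, - 2, 38, 66,340,422, 436,485,880,993 ]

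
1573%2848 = 1573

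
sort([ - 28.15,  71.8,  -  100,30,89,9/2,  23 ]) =[ - 100,-28.15,9/2 , 23,30,71.8,  89]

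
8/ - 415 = - 8/415 = -0.02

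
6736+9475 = 16211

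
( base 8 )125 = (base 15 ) 5A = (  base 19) 49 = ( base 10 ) 85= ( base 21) 41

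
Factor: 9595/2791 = 5^1*19^1*101^1*2791^ ( - 1)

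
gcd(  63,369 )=9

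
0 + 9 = 9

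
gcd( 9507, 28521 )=9507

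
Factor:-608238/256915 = -2^1 * 3^2*5^( - 1)*33791^1*51383^(-1)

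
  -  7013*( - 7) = 49091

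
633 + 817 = 1450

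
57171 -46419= 10752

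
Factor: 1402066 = 2^1*701033^1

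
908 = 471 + 437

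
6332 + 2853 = 9185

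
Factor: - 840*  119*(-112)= 2^7*3^1*5^1*7^3*17^1  =  11195520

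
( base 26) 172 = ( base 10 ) 860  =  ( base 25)19A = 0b1101011100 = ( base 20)230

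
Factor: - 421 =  - 421^1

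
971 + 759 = 1730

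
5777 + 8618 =14395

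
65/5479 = 65/5479  =  0.01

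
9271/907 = 9271/907 = 10.22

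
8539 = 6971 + 1568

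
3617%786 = 473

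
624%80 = 64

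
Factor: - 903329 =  - 7^1*17^1*7591^1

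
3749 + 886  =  4635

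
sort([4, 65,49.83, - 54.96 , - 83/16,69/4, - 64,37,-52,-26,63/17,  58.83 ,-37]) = [  -  64, - 54.96 ,-52 , - 37, - 26, -83/16,63/17 , 4,69/4, 37,49.83, 58.83, 65 ] 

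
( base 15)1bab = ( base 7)23345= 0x177B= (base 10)6011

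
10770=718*15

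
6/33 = 2/11 = 0.18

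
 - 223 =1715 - 1938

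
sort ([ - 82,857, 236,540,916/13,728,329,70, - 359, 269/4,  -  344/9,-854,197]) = [-854, - 359, - 82, - 344/9,269/4,70,916/13,  197, 236 , 329, 540,728,857 ]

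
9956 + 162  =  10118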